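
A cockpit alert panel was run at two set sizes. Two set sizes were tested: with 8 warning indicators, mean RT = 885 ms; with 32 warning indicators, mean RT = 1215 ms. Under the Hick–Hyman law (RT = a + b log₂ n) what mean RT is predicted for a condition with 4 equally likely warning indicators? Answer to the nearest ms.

RT is linear in log₂ n, so two points fix the line:
  b = (1215 − 885) / (log₂ 32 − log₂ 8) = 330 / (5 − 3) = 165 ms/bit
  a = 885 − 165 × 3 = 390 ms
Then RT(4) = 390 + 165 × log₂ 4 = 390 + 165 × 2 ≈ 720.000 ms.

720 ms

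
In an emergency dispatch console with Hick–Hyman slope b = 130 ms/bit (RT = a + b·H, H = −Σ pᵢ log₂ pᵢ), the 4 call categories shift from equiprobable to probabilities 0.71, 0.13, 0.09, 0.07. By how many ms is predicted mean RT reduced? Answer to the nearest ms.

89 ms

The RT saving is b·ΔH. Equiprobable H₀ = log₂(4) = 2.0000 bits; with the given probabilities H = 1.3147 bits.
b·(H₀ − H) = 130 × (2.0000 − 1.3147) = 89.09 ms.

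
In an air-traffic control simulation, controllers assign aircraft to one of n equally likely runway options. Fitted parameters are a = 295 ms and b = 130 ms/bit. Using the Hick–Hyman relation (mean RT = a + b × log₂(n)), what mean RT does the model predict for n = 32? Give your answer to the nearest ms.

945 ms

log₂(32) = 5 bits, so RT = 295 + 130 × 5 ≈ 945.000 ms.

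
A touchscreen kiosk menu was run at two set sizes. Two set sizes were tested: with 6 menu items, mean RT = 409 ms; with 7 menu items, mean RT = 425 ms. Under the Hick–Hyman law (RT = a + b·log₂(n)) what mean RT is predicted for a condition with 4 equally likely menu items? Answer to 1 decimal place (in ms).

Solve the two-equation system in a and b:
  b = (425 − 409) / (log₂ 7 − log₂ 6) = 16 / (2.8074 − 2.5850) = 71.945 ms/bit
  a = 409 − 71.945 × 2.5850 = 223.025 ms
Then RT(4) = 223.025 + 71.945 × log₂ 4 = 223.025 + 71.945 × 2 ≈ 366.915 ms.

366.9 ms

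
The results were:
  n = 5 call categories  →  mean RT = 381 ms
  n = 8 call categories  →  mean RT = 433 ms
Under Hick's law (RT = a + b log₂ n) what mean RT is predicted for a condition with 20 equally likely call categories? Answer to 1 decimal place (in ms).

With log₂ n on the abscissa the relation is linear; from the two conditions:
  b = (433 − 381) / (log₂ 8 − log₂ 5) = 52 / (3 − 2.3219) = 76.688 ms/bit
  a = 381 − 76.688 × 2.3219 = 202.936 ms
Then RT(20) = 202.936 + 76.688 × log₂ 20 = 202.936 + 76.688 × 4.3219 ≈ 534.376 ms.

534.4 ms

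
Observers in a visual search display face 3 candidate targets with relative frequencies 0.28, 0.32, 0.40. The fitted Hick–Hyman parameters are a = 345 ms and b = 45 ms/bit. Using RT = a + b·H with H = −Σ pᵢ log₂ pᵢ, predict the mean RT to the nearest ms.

H = 0.28·log₂(1/0.28) + 0.32·log₂(1/0.32) + 0.40·log₂(1/0.40) = 1.5690 bits.
RT = 345 + 45 × 1.5690 = 415.61 ms.

416 ms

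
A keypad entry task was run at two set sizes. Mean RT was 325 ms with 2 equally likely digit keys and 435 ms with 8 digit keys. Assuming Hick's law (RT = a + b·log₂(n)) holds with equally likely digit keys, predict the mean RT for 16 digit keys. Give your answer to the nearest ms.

Solve the two-equation system in a and b:
  b = (435 − 325) / (log₂ 8 − log₂ 2) = 110 / (3 − 1) = 55 ms/bit
  a = 325 − 55 × 1 = 270 ms
Then RT(16) = 270 + 55 × log₂ 16 = 270 + 55 × 4 ≈ 490.000 ms.

490 ms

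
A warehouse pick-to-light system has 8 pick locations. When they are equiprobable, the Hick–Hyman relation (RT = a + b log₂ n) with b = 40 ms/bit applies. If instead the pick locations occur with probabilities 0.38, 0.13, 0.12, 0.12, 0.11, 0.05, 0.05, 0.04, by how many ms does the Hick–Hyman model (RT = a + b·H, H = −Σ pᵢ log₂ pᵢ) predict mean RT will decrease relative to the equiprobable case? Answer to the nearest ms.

15 ms

Equiprobable entropy H₀ = log₂ 8 = 3.0000 bits.
Skewed entropy H = −Σ pᵢ log₂ pᵢ = 2.6155 bits.
ΔRT = b·(H₀ − H) = 40 × 0.3845 = 15.38 ms.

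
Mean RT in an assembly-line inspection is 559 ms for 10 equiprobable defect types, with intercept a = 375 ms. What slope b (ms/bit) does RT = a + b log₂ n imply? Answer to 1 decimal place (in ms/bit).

log₂(10) = 3.3219 bits.
b = (RT − a)/log₂ n = (559 − 375) / 3.3219 = 55.390 ms/bit.

55.4 ms/bit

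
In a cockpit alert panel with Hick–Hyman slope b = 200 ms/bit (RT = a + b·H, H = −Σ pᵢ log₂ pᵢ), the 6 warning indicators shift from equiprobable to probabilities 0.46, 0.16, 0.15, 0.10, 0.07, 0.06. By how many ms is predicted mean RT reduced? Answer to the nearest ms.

Equiprobable entropy H₀ = log₂ 6 = 2.5850 bits.
Skewed entropy H = −Σ pᵢ log₂ pᵢ = 2.1932 bits.
ΔRT = b·(H₀ − H) = 200 × 0.3918 = 78.36 ms.

78 ms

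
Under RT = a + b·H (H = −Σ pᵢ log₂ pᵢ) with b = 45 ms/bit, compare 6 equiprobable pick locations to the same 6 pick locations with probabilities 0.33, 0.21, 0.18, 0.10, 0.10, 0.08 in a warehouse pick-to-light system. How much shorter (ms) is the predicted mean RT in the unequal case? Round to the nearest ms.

The RT saving is b·ΔH. Equiprobable H₀ = log₂(6) = 2.5850 bits; with the given probabilities H = 2.4018 bits.
b·(H₀ − H) = 45 × (2.5850 − 2.4018) = 8.24 ms.

8 ms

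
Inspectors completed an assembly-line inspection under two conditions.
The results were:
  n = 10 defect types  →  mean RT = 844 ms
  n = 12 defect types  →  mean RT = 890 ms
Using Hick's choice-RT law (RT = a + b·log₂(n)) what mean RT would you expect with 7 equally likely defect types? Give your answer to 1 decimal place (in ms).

754.0 ms

Fit slope and intercept:
  b = (890 − 844) / (log₂ 12 − log₂ 10) = 46 / (3.5850 − 3.3219) = 174.882 ms/bit
  a = 844 − 174.882 × 3.3219 = 263.054 ms
Then RT(7) = 263.054 + 174.882 × log₂ 7 = 263.054 + 174.882 × 2.8074 ≈ 754.010 ms.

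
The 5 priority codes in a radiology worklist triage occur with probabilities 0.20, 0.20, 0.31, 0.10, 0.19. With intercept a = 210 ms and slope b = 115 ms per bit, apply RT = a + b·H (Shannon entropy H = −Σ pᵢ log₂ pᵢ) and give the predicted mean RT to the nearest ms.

468 ms

Entropy contributions −pᵢ log₂ pᵢ: 0.4644, 0.4644, 0.5238, 0.3322, 0.4552; sum H = 2.2400 bits.
RT = a + bH = 210 + 115·2.2400 = 467.60 ms.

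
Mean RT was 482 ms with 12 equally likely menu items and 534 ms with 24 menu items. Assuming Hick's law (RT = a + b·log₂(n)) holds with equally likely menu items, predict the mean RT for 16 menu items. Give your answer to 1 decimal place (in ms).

Fit slope and intercept:
  b = (534 − 482) / (log₂ 24 − log₂ 12) = 52 / (4.5850 − 3.5850) = 52.000 ms/bit
  a = 482 − 52.000 × 3.5850 = 295.582 ms
Then RT(16) = 295.582 + 52.000 × log₂ 16 = 295.582 + 52.000 × 4 ≈ 503.582 ms.

503.6 ms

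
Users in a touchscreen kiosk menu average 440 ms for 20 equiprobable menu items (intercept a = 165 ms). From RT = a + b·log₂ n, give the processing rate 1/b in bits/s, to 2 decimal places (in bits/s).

15.72 bits/s

b = (440 − 165)/log₂ 20 = 275/4.3219 = 63.629 ms per bit = 0.06363 s/bit; the reciprocal is 15.716 bits/s.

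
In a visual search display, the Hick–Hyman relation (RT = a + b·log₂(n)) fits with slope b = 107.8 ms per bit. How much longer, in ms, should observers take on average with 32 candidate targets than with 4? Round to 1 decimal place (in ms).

323.4 ms

Only the slope matters, since a is common to both: ΔRT = b·log₂(n₂/n₁).
log₂(32) − log₂(4) = log₂(32/4) = log₂(8) = 3.
ΔRT = 107.8 × 3.0000 = 323.400 ms.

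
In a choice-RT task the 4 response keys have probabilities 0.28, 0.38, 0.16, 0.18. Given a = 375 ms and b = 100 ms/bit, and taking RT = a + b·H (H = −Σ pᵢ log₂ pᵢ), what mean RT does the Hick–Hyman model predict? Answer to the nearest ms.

566 ms

H = 0.28·log₂(1/0.28) + 0.38·log₂(1/0.38) + 0.16·log₂(1/0.16) + 0.18·log₂(1/0.18) = 1.9130 bits.
RT = 375 + 100 × 1.9130 = 566.30 ms.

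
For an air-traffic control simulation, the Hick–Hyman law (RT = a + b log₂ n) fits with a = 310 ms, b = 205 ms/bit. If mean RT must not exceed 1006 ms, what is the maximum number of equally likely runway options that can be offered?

10

Set 310 + 205·log₂ n ≤ 1006 → log₂ n ≤ (1006 − 310)/205 = 3.3951.
So n ≤ 2^3.3951 = 10.520; the largest integer n is 10.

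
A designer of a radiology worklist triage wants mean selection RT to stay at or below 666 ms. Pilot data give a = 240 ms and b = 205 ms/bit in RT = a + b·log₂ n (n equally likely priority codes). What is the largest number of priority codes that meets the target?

4

Information budget: (666 − 240)/205 = 2.0780 bits, so n ≤ 2^2.0780 = 4.222 → at most 4.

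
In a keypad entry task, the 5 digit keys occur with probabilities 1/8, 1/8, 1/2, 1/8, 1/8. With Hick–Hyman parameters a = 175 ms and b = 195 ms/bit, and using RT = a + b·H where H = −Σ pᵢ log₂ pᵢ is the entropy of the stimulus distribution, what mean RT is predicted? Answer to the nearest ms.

H = −Σ pᵢ log₂ pᵢ = 0.125·3 + 0.125·3 + 0.5·1 + 0.125·3 + 0.125·3 = 2.000 bits.
RT = 175 + 195 × 2.000 = 565.00 ms.

565 ms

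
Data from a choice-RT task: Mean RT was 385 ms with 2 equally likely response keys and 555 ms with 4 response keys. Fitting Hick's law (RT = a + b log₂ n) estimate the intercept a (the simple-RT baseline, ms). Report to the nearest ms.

215 ms

Slope: b = (555 − 385) / (log₂ 4 − log₂ 2) = 170/1.0000 = 170 ms/bit.
a = RT₁ − b·log₂ n₁ = 385 − 170 × 1 = 215.000 ms.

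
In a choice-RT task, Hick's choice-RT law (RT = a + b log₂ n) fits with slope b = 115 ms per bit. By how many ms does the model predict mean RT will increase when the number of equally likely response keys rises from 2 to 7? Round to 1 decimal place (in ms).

207.8 ms

Only the slope matters, since a is common to both: ΔRT = b·log₂(n₂/n₁).
log₂(7) − log₂(2) = 2.8074 − 1 = 1.8074.
ΔRT = 115 × 1.8074 = 207.846 ms.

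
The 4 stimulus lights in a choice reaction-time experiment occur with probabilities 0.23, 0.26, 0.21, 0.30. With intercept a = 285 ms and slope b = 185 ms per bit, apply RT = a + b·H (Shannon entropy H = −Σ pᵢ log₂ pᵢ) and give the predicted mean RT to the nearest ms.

Entropy contributions −pᵢ log₂ pᵢ: 0.4877, 0.5053, 0.4728, 0.5211; sum H = 1.9869 bits.
RT = a + bH = 285 + 185·1.9869 = 652.57 ms.

653 ms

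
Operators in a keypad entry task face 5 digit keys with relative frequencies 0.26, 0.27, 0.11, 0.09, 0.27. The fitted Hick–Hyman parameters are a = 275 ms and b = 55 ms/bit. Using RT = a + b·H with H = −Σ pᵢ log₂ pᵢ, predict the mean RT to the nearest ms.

Entropy contributions −pᵢ log₂ pᵢ: 0.5053, 0.5100, 0.3503, 0.3127, 0.5100; sum H = 2.1883 bits.
RT = a + bH = 275 + 55·2.1883 = 395.35 ms.

395 ms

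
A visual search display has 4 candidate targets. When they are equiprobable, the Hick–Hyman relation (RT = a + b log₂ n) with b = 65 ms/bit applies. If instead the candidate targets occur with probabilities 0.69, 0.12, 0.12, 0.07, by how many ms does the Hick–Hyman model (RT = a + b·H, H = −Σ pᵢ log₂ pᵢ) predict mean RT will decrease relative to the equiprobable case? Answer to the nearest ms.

The RT saving is b·ΔH. Equiprobable H₀ = log₂(4) = 2.0000 bits; with the given probabilities H = 1.3721 bits.
b·(H₀ − H) = 65 × (2.0000 − 1.3721) = 40.82 ms.

41 ms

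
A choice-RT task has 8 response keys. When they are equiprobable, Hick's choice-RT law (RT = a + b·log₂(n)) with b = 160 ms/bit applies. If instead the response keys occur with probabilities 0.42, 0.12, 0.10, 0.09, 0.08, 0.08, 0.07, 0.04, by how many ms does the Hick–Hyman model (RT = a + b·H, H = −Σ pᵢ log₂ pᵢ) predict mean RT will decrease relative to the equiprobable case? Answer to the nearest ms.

68 ms

The RT saving is b·ΔH. Equiprobable H₀ = log₂(8) = 3.0000 bits; with the given probabilities H = 2.5749 bits.
b·(H₀ − H) = 160 × (3.0000 − 2.5749) = 68.02 ms.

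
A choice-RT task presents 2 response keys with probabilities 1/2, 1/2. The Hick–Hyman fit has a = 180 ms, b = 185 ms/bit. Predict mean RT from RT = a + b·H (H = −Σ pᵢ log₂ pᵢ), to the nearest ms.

H = −Σ pᵢ log₂ pᵢ = 0.5·1 + 0.5·1 = 1.000 bits.
RT = 180 + 185 × 1.000 = 365.00 ms.

365 ms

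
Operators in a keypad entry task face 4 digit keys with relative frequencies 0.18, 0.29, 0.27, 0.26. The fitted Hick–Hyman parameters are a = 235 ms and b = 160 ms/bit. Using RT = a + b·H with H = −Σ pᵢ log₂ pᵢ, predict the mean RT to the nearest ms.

552 ms

Entropy contributions −pᵢ log₂ pᵢ: 0.4453, 0.5179, 0.5100, 0.5053; sum H = 1.9785 bits.
RT = a + bH = 235 + 160·1.9785 = 551.56 ms.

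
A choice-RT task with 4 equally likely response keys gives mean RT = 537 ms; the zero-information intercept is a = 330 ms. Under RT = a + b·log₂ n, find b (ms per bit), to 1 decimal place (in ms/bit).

103.5 ms/bit

log₂(4) = 2 bits.
b = (RT − a)/log₂ n = (537 − 330) / 2 = 103.500 ms/bit.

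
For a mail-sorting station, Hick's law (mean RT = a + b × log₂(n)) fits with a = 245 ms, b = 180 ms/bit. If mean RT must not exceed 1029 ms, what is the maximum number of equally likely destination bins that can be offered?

20

180·log₂ n ≤ 1029 − 245 = 784, giving log₂ n ≤ 4.3556 and n ≤ 20.472. The largest whole number is 20.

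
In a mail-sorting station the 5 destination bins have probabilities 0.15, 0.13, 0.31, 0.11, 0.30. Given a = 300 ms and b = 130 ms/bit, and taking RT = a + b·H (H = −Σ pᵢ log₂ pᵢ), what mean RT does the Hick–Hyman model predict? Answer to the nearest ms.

584 ms

H = 0.15·log₂(1/0.15) + 0.13·log₂(1/0.13) + 0.31·log₂(1/0.31) + 0.11·log₂(1/0.11) + 0.30·log₂(1/0.30) = 2.1884 bits.
RT = 300 + 130 × 2.1884 = 584.49 ms.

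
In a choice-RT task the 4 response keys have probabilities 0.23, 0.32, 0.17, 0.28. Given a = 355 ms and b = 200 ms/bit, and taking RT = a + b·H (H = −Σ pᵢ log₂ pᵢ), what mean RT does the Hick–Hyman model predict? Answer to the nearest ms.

748 ms

Entropy contributions −pᵢ log₂ pᵢ: 0.4877, 0.5260, 0.4346, 0.5142; sum H = 1.9625 bits.
RT = a + bH = 355 + 200·1.9625 = 747.50 ms.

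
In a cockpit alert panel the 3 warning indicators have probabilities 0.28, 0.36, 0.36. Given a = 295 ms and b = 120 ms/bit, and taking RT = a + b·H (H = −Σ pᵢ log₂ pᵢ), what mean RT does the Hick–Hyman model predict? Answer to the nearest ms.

H = 0.28·log₂(1/0.28) + 0.36·log₂(1/0.36) + 0.36·log₂(1/0.36) = 1.5755 bits.
RT = 295 + 120 × 1.5755 = 484.05 ms.

484 ms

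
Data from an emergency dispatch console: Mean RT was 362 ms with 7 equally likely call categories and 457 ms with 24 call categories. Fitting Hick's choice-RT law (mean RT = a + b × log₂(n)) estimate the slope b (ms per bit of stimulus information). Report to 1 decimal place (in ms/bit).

The slope on a log₂ axis is (457 − 362) / (4.5850 − 2.8074) = 53.443 ms/bit.

53.4 ms/bit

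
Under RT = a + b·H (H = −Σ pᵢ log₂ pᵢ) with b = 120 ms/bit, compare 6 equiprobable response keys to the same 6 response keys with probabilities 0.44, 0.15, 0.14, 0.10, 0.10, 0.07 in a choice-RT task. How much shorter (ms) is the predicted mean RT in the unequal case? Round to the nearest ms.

The RT saving is b·ΔH. Equiprobable H₀ = log₂(6) = 2.5850 bits; with the given probabilities H = 2.2617 bits.
b·(H₀ − H) = 120 × (2.5850 − 2.2617) = 38.79 ms.

39 ms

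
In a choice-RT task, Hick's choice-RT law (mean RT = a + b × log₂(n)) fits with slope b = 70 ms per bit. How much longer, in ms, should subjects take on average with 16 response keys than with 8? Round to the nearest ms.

ΔRT = (a + b log₂ n₂) − (a + b log₂ n₁) = b·(log₂ n₂ − log₂ n₁).
log₂(16) − log₂(8) = log₂(16/8) = log₂(2) = 1.
ΔRT = 70 × 1.0000 = 70.000 ms.

70 ms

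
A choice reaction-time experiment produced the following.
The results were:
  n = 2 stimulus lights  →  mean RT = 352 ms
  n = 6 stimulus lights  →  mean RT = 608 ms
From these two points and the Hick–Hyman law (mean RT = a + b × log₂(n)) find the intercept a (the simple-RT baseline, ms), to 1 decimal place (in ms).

Slope: b = (608 − 352) / (log₂ 6 − log₂ 2) = 256/1.5850 = 161.518 ms/bit.
a = RT₁ − b·log₂ n₁ = 352 − 161.518 × 1 = 190.482 ms.

190.5 ms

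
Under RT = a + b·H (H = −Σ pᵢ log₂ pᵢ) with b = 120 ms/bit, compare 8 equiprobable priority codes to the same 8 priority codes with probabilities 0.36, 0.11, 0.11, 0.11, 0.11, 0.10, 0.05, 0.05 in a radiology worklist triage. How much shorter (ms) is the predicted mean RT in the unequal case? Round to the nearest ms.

36 ms

Equiprobable entropy H₀ = log₂ 8 = 3.0000 bits.
Skewed entropy H = −Σ pᵢ log₂ pᵢ = 2.6961 bits.
ΔRT = b·(H₀ − H) = 120 × 0.3039 = 36.46 ms.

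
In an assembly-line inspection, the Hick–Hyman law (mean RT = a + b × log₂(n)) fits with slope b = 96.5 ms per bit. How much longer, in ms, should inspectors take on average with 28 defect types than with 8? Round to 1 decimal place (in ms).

174.4 ms

The intercept a cancels: ΔRT = b·(log₂ n₂ − log₂ n₁) = b·log₂(n₂/n₁).
log₂(28) − log₂(8) = 4.8074 − 3 = 1.8074.
ΔRT = 96.5 × 1.8074 = 174.410 ms.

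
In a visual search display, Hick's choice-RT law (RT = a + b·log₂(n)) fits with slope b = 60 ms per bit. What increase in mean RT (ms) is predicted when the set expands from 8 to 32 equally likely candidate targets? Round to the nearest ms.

The intercept a cancels: ΔRT = b·(log₂ n₂ − log₂ n₁) = b·log₂(n₂/n₁).
log₂(32) − log₂(8) = log₂(32/8) = log₂(4) = 2.
ΔRT = 60 × 2.0000 = 120.000 ms.

120 ms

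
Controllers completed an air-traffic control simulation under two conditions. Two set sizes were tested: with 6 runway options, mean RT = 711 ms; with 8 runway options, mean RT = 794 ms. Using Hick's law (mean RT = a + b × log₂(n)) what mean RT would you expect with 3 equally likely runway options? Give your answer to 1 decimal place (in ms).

Fit slope and intercept:
  b = (794 − 711) / (log₂ 8 − log₂ 6) = 83 / (3 − 2.5850) = 199.982 ms/bit
  a = 711 − 199.982 × 2.5850 = 194.054 ms
Then RT(3) = 194.054 + 199.982 × log₂ 3 = 194.054 + 199.982 × 1.5850 ≈ 511.018 ms.

511.0 ms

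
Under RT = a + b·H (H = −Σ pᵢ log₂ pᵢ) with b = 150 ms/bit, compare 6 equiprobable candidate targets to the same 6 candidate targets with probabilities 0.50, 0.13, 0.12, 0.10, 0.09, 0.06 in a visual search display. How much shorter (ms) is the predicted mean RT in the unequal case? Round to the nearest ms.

Equiprobable entropy H₀ = log₂ 6 = 2.5850 bits.
Skewed entropy H = −Σ pᵢ log₂ pᵢ = 2.1381 bits.
ΔRT = b·(H₀ − H) = 150 × 0.4469 = 67.03 ms.

67 ms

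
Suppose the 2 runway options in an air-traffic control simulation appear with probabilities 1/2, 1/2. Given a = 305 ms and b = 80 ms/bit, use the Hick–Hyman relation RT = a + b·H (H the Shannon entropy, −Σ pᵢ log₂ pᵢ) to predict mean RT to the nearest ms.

H = −Σ pᵢ log₂ pᵢ = 0.5·1 + 0.5·1 = 1.000 bits.
RT = 305 + 80 × 1.000 = 385.00 ms.

385 ms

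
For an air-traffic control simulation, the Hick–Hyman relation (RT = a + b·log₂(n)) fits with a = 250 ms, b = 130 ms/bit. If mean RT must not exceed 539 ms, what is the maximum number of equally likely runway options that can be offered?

Information budget: (539 − 250)/130 = 2.2231 bits, so n ≤ 2^2.2231 = 4.669 → at most 4.

4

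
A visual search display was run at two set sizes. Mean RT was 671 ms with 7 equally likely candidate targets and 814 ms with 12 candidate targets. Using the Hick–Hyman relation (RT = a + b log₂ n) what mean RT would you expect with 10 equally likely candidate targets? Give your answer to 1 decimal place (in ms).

RT is linear in log₂ n, so two points fix the line:
  b = (814 − 671) / (log₂ 12 − log₂ 7) = 143 / (3.5850 − 2.8074) = 183.897 ms/bit
  a = 671 − 183.897 × 2.8074 = 154.735 ms
Then RT(10) = 154.735 + 183.897 × log₂ 10 = 154.735 + 183.897 × 3.3219 ≈ 765.629 ms.

765.6 ms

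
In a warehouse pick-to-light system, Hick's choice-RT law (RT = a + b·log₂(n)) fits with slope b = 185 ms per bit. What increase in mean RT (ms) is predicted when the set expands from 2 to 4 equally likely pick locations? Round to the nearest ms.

Only the slope matters, since a is common to both: ΔRT = b·log₂(n₂/n₁).
log₂(4) − log₂(2) = log₂(4/2) = log₂(2) = 1.
ΔRT = 185 × 1.0000 = 185.000 ms.

185 ms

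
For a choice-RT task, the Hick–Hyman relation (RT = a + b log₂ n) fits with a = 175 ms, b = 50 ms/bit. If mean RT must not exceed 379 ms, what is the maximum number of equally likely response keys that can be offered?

Information budget: (379 − 175)/50 = 4.0800 bits, so n ≤ 2^4.0800 = 16.912 → at most 16.

16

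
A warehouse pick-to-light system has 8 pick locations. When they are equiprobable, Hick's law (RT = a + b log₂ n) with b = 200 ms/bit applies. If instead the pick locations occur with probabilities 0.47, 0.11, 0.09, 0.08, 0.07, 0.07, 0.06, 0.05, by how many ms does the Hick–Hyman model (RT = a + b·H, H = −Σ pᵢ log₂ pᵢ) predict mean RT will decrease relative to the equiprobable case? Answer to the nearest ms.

107 ms

Equiprobable entropy H₀ = log₂ 8 = 3.0000 bits.
Skewed entropy H = −Σ pᵢ log₂ pᵢ = 2.4631 bits.
ΔRT = b·(H₀ − H) = 200 × 0.5369 = 107.37 ms.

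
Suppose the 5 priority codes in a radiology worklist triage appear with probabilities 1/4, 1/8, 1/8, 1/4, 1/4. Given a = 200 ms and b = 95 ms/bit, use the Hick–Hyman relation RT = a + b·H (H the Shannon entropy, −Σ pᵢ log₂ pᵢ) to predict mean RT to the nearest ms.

Each term −pᵢ log₂ pᵢ: 0.25·2 + 0.125·3 + 0.125·3 + 0.25·2 + 0.25·2; summed, H = 2.250 bits.
Mean RT = a + bH = 200 + 95·2.250 = 413.75 ms.

414 ms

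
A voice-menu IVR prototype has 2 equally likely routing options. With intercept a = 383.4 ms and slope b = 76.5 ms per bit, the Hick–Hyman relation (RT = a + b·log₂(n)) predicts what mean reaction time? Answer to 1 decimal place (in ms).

459.9 ms

log₂(2) = 1 bits, so RT = 383.4 + 76.5 × 1 ≈ 459.900 ms.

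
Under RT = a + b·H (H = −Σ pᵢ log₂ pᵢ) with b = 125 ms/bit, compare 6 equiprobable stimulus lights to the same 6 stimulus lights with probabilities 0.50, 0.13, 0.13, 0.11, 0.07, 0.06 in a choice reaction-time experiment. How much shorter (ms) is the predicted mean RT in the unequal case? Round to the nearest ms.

57 ms

The RT saving is b·ΔH. Equiprobable H₀ = log₂(6) = 2.5850 bits; with the given probabilities H = 2.1277 bits.
b·(H₀ − H) = 125 × (2.5850 − 2.1277) = 57.16 ms.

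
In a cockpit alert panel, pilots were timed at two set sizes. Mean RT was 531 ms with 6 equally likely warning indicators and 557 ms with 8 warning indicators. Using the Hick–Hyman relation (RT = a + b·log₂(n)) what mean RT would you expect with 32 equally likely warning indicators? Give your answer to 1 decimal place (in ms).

With log₂ n on the abscissa the relation is linear; from the two conditions:
  b = (557 − 531) / (log₂ 8 − log₂ 6) = 26 / (3 − 2.5850) = 62.645 ms/bit
  a = 531 − 62.645 × 2.5850 = 369.065 ms
Then RT(32) = 369.065 + 62.645 × log₂ 32 = 369.065 + 62.645 × 5 ≈ 682.290 ms.

682.3 ms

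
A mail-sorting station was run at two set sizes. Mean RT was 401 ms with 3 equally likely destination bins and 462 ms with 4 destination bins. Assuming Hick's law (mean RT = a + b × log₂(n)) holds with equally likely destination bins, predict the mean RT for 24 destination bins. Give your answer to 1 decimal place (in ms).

Fit slope and intercept:
  b = (462 − 401) / (log₂ 4 − log₂ 3) = 61 / (2 − 1.5850) = 146.975 ms/bit
  a = 401 − 146.975 × 1.5850 = 168.051 ms
Then RT(24) = 168.051 + 146.975 × log₂ 24 = 168.051 + 146.975 × 4.5850 ≈ 841.924 ms.

841.9 ms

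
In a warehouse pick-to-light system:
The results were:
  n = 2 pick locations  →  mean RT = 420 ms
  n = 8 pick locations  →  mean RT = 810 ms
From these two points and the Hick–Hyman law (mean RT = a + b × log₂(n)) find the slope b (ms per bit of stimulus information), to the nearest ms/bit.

195 ms/bit

The slope on a log₂ axis is (810 − 420) / (3 − 1) = 195 ms/bit.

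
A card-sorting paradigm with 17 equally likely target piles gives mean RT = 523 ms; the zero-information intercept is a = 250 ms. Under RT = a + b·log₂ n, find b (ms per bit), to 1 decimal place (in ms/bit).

17 alternatives carry log₂ 17 = 4.0875 bits; the choice cost is 523 − 250 = 273 ms, so b = 273/4.0875 = 66.790 ms/bit.

66.8 ms/bit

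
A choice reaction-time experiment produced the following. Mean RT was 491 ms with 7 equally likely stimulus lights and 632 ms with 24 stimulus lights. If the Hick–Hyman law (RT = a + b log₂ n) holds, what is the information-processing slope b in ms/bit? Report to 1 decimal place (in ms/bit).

The slope on a log₂ axis is (632 − 491) / (4.5850 − 2.8074) = 79.320 ms/bit.

79.3 ms/bit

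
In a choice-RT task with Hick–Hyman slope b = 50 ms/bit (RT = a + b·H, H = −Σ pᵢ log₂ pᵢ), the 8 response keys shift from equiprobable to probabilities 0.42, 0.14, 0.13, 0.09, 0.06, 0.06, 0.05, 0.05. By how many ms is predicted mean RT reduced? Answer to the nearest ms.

23 ms

The RT saving is b·ΔH. Equiprobable H₀ = log₂(8) = 3.0000 bits; with the given probabilities H = 2.5373 bits.
b·(H₀ − H) = 50 × (3.0000 − 2.5373) = 23.13 ms.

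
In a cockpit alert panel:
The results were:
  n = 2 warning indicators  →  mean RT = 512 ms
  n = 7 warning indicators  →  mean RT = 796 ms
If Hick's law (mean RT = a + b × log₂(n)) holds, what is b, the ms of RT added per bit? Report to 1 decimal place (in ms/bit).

157.1 ms/bit

b = (RT₂ − RT₁)/(log₂ n₂ − log₂ n₁) = (796 − 512)/(2.8074 − 1) = 157.136 ms/bit.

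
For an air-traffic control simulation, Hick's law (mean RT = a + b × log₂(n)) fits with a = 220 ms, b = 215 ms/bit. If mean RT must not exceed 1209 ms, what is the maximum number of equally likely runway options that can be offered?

Set 220 + 215·log₂ n ≤ 1209 → log₂ n ≤ (1209 − 220)/215 = 4.6000.
So n ≤ 2^4.6000 = 24.251; the largest integer n is 24.

24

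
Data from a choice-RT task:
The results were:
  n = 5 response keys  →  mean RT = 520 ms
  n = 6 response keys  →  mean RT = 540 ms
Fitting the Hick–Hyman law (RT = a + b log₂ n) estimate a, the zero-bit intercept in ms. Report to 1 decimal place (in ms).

Slope: b = (540 − 520) / (log₂ 6 − log₂ 5) = 20/0.2630 = 76.036 ms/bit.
a = RT₁ − b·log₂ n₁ = 520 − 76.036 × 2.3219 = 343.451 ms.

343.5 ms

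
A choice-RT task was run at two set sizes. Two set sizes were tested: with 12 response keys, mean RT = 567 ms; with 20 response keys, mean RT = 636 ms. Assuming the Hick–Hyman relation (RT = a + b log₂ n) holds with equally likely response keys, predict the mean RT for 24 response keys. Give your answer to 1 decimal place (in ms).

RT is linear in log₂ n, so two points fix the line:
  b = (636 − 567) / (log₂ 20 − log₂ 12) = 69 / (4.3219 − 3.5850) = 93.627 ms/bit
  a = 567 − 93.627 × 3.5850 = 231.350 ms
Then RT(24) = 231.350 + 93.627 × log₂ 24 = 231.350 + 93.627 × 4.5850 ≈ 660.627 ms.

660.6 ms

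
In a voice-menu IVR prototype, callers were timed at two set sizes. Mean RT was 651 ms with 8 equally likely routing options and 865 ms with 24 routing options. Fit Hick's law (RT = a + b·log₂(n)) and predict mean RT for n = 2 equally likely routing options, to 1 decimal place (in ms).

RT is linear in log₂ n, so two points fix the line:
  b = (865 − 651) / (log₂ 24 − log₂ 8) = 214 / (4.5850 − 3) = 135.019 ms/bit
  a = 651 − 135.019 × 3 = 245.943 ms
Then RT(2) = 245.943 + 135.019 × log₂ 2 = 245.943 + 135.019 × 1 ≈ 380.962 ms.

381.0 ms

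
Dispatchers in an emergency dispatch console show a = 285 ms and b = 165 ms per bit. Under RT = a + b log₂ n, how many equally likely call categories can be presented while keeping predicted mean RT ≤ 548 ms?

3

Set 285 + 165·log₂ n ≤ 548 → log₂ n ≤ (548 − 285)/165 = 1.5939.
So n ≤ 2^1.5939 = 3.019; the largest integer n is 3.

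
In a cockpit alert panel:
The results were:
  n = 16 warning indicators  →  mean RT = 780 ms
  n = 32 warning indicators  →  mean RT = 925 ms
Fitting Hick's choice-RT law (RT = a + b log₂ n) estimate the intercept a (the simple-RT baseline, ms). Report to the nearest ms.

200 ms

Slope: b = (925 − 780) / (log₂ 32 − log₂ 16) = 145/1.0000 = 145 ms/bit.
a = RT₁ − b·log₂ n₁ = 780 − 145 × 4 = 200.000 ms.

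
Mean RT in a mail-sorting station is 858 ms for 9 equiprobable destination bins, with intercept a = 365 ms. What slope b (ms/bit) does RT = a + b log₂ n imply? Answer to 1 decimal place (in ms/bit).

155.5 ms/bit

9 alternatives carry log₂ 9 = 3.1699 bits; the choice cost is 858 − 365 = 493 ms, so b = 493/3.1699 = 155.524 ms/bit.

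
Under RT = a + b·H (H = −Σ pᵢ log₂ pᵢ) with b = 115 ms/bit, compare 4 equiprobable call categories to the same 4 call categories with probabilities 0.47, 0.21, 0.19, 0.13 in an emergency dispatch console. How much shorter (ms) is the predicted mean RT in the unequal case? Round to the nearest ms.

20 ms

The RT saving is b·ΔH. Equiprobable H₀ = log₂(4) = 2.0000 bits; with the given probabilities H = 1.8226 bits.
b·(H₀ − H) = 115 × (2.0000 − 1.8226) = 20.40 ms.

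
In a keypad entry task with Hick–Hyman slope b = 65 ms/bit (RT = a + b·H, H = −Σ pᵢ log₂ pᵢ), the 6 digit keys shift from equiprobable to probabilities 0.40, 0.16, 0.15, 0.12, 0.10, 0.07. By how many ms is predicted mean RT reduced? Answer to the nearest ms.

Equiprobable entropy H₀ = log₂ 6 = 2.5850 bits.
Skewed entropy H = −Σ pᵢ log₂ pᵢ = 2.3301 bits.
ΔRT = b·(H₀ − H) = 65 × 0.2548 = 16.56 ms.

17 ms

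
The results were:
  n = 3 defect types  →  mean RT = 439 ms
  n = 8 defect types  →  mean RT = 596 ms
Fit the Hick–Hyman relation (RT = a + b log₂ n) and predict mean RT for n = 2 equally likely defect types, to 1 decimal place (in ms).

374.1 ms

With log₂ n on the abscissa the relation is linear; from the two conditions:
  b = (596 − 439) / (log₂ 8 − log₂ 3) = 157 / (3 − 1.5850) = 110.951 ms/bit
  a = 439 − 110.951 × 1.5850 = 263.147 ms
Then RT(2) = 263.147 + 110.951 × log₂ 2 = 263.147 + 110.951 × 1 ≈ 374.098 ms.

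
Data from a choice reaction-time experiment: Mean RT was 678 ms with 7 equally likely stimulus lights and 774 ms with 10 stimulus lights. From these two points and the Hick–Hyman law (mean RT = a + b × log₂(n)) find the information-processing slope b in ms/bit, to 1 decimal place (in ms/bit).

The slope on a log₂ axis is (774 − 678) / (3.3219 − 2.8074) = 186.562 ms/bit.

186.6 ms/bit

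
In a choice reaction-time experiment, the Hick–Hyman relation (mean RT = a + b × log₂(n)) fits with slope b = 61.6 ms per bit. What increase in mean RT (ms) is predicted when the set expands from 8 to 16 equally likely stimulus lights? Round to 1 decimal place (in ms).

ΔRT = (a + b log₂ n₂) − (a + b log₂ n₁) = b·(log₂ n₂ − log₂ n₁).
log₂(16) − log₂(8) = log₂(16/8) = log₂(2) = 1.
ΔRT = 61.6 × 1.0000 = 61.600 ms.

61.6 ms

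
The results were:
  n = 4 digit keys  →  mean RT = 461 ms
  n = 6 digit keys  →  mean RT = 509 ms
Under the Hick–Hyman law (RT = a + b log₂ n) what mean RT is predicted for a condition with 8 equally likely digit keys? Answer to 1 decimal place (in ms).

543.1 ms

Fit slope and intercept:
  b = (509 − 461) / (log₂ 6 − log₂ 4) = 48 / (2.5850 − 2) = 82.057 ms/bit
  a = 461 − 82.057 × 2 = 296.887 ms
Then RT(8) = 296.887 + 82.057 × log₂ 8 = 296.887 + 82.057 × 3 ≈ 543.057 ms.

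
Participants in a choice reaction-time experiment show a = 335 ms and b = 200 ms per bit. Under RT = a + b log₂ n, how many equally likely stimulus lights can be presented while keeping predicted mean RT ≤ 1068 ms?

Information budget: (1068 − 335)/200 = 3.6650 bits, so n ≤ 2^3.6650 = 12.685 → at most 12.

12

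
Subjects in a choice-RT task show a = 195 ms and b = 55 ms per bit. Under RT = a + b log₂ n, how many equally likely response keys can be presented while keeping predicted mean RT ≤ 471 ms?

Set 195 + 55·log₂ n ≤ 471 → log₂ n ≤ (471 − 195)/55 = 5.0182.
So n ≤ 2^5.0182 = 32.406; the largest integer n is 32.

32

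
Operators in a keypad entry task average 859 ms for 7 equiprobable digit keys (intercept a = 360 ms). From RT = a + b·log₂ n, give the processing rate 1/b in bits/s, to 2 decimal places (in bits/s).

5.63 bits/s

b = (859 − 360)/log₂ 7 = 499/2.8074 = 177.747 ms per bit = 0.17775 s/bit; the reciprocal is 5.626 bits/s.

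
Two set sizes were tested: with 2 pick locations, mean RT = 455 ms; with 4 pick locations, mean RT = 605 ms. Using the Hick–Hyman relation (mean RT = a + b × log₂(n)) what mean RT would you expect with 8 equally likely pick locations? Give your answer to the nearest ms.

755 ms

RT is linear in log₂ n, so two points fix the line:
  b = (605 − 455) / (log₂ 4 − log₂ 2) = 150 / (2 − 1) = 150 ms/bit
  a = 455 − 150 × 1 = 305 ms
Then RT(8) = 305 + 150 × log₂ 8 = 305 + 150 × 3 ≈ 755.000 ms.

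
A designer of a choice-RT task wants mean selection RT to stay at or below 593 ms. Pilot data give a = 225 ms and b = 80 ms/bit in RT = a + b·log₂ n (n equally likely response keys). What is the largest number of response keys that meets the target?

24

Set 225 + 80·log₂ n ≤ 593 → log₂ n ≤ (593 − 225)/80 = 4.6000.
So n ≤ 2^4.6000 = 24.251; the largest integer n is 24.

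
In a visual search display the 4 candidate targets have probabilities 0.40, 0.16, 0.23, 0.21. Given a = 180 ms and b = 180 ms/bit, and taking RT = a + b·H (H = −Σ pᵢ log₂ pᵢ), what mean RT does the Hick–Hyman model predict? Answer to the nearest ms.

H = 0.40·log₂(1/0.40) + 0.16·log₂(1/0.16) + 0.23·log₂(1/0.23) + 0.21·log₂(1/0.21) = 1.9123 bits.
RT = 180 + 180 × 1.9123 = 524.21 ms.

524 ms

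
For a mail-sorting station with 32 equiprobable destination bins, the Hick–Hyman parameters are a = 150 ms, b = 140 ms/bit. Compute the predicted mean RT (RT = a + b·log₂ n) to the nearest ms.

850 ms

log₂(32) = 5 bits, so RT = 150 + 140 × 5 ≈ 850.000 ms.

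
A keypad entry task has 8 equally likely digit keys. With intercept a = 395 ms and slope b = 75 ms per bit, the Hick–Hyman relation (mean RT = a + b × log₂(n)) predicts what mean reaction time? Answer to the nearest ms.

620 ms

log₂(8) = 3 bits, so RT = 395 + 75 × 3 ≈ 620.000 ms.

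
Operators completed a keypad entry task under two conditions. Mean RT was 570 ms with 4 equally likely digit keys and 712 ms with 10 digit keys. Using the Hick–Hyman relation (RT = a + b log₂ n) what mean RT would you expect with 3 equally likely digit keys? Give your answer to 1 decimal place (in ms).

525.4 ms

With log₂ n on the abscissa the relation is linear; from the two conditions:
  b = (712 − 570) / (log₂ 10 − log₂ 4) = 142 / (3.3219 − 2) = 107.419 ms/bit
  a = 570 − 107.419 × 2 = 355.162 ms
Then RT(3) = 355.162 + 107.419 × log₂ 3 = 355.162 + 107.419 × 1.5850 ≈ 525.417 ms.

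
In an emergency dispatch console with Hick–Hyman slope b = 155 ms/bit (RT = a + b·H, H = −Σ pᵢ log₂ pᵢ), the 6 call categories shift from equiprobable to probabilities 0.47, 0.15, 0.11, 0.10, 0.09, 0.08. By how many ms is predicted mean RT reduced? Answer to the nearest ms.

Equiprobable entropy H₀ = log₂ 6 = 2.5850 bits.
Skewed entropy H = −Σ pᵢ log₂ pᵢ = 2.2091 bits.
ΔRT = b·(H₀ − H) = 155 × 0.3758 = 58.25 ms.

58 ms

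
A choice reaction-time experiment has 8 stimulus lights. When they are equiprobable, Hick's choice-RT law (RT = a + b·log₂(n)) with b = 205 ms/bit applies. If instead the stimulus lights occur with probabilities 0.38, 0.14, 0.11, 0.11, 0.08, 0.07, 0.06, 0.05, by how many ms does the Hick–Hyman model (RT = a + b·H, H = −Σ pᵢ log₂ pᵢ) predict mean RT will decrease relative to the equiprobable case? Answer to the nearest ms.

72 ms

Equiprobable entropy H₀ = log₂ 8 = 3.0000 bits.
Skewed entropy H = −Σ pᵢ log₂ pᵢ = 2.6478 bits.
ΔRT = b·(H₀ − H) = 205 × 0.3522 = 72.19 ms.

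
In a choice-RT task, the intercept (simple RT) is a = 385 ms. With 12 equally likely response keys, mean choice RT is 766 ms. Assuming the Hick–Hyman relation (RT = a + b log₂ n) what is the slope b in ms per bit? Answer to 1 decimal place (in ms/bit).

106.3 ms/bit

log₂(12) = 3.5850 bits.
b = (RT − a)/log₂ n = (766 − 385) / 3.5850 = 106.277 ms/bit.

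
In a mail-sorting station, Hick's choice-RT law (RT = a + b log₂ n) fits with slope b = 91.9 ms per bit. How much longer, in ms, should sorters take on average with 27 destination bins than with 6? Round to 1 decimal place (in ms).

ΔRT = (a + b log₂ n₂) − (a + b log₂ n₁) = b·(log₂ n₂ − log₂ n₁).
log₂(27) − log₂(6) = 4.7549 − 2.5850 = 2.1699.
ΔRT = 91.9 × 2.1699 = 199.416 ms.

199.4 ms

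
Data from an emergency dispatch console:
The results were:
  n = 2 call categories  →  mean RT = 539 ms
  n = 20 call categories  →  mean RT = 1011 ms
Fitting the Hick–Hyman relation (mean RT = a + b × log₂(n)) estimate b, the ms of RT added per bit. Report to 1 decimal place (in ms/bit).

142.1 ms/bit

The slope on a log₂ axis is (1011 − 539) / (4.3219 − 1) = 142.086 ms/bit.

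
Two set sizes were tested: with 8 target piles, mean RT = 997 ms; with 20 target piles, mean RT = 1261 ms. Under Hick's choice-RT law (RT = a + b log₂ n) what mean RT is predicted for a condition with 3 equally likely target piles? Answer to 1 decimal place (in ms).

With log₂ n on the abscissa the relation is linear; from the two conditions:
  b = (1261 − 997) / (log₂ 20 − log₂ 8) = 264 / (4.3219 − 3) = 199.708 ms/bit
  a = 997 − 199.708 × 3 = 397.875 ms
Then RT(3) = 397.875 + 199.708 × log₂ 3 = 397.875 + 199.708 × 1.5850 ≈ 714.405 ms.

714.4 ms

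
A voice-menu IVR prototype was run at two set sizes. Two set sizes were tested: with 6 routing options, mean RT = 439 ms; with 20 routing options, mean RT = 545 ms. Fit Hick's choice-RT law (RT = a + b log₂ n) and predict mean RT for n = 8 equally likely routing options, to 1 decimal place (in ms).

RT is linear in log₂ n, so two points fix the line:
  b = (545 − 439) / (log₂ 20 − log₂ 6) = 106 / (4.3219 − 2.5850) = 61.026 ms/bit
  a = 439 − 61.026 × 2.5850 = 281.250 ms
Then RT(8) = 281.250 + 61.026 × log₂ 8 = 281.250 + 61.026 × 3 ≈ 464.328 ms.

464.3 ms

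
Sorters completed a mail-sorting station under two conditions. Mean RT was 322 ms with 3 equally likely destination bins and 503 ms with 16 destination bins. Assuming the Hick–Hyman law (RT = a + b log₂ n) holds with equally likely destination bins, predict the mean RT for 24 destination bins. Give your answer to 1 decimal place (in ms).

Fit slope and intercept:
  b = (503 − 322) / (log₂ 16 − log₂ 3) = 181 / (4 − 1.5850) = 74.947 ms/bit
  a = 322 − 74.947 × 1.5850 = 203.212 ms
Then RT(24) = 203.212 + 74.947 × log₂ 24 = 203.212 + 74.947 × 4.5850 ≈ 546.841 ms.

546.8 ms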